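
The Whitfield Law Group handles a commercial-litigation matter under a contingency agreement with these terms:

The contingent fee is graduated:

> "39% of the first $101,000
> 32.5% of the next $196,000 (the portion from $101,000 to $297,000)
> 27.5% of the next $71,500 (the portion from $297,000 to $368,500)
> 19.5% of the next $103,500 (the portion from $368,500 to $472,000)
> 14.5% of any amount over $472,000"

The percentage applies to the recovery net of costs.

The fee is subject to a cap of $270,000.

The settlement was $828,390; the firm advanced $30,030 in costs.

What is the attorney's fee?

Fee base (net of costs): $828,390 − $30,030 = $798,360
First $101,000 at 39% = $39,390.00
Next $196,000 at 32.5% = $63,700.00
Next $71,500 at 27.5% = $19,662.50
Next $103,500 at 19.5% = $20,182.50
Remaining $326,360 at 14.5% = $47,322.20
Fee: $39,390.00 + $63,700.00 + $19,662.50 + $20,182.50 + $47,322.20 = $190,257.20
$190,257.20 is under the $270,000 cap.

$190,257.20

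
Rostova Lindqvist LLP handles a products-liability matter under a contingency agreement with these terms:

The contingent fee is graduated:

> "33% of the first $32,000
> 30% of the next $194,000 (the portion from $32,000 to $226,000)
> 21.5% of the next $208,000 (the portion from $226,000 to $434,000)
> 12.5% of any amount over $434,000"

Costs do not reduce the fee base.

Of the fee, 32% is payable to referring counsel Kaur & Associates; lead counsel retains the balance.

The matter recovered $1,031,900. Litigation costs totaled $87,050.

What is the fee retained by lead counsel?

$127,987.90

Fee base is the gross recovery, $1,031,900; costs are reimbursed separately.
First $32,000 at 33% = $10,560.00
Next $194,000 at 30% = $58,200.00
Next $208,000 at 21.5% = $44,720.00
Remaining $597,900 at 12.5% = $74,737.50
Fee: $10,560.00 + $58,200.00 + $44,720.00 + $74,737.50 = $188,217.50
Referral share: 32% of $188,217.50 = $60,229.60; lead counsel retains $188,217.50 − $60,229.60 = $127,987.90.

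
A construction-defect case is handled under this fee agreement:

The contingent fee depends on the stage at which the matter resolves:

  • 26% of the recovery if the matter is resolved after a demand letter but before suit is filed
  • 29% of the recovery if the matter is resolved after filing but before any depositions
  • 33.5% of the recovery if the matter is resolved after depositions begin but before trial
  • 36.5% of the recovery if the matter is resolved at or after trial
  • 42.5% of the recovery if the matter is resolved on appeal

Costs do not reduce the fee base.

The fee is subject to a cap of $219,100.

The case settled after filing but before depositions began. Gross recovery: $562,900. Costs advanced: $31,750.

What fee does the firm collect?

Fee base is the gross recovery, $562,900; costs are reimbursed separately.
The matter settled after filing but before depositions began, so the 29% rate applies.
$562,900 × 29% = $163,241.00
$163,241.00 is under the $219,100 cap.

$163,241.00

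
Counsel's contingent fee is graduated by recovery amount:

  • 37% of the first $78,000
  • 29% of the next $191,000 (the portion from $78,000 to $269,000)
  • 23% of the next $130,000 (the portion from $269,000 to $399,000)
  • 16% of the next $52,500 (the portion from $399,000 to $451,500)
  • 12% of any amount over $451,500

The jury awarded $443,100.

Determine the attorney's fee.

$121,206.00

First $78,000 at 37% = $28,860.00
Next $191,000 at 29% = $55,390.00
Next $130,000 at 23% = $29,900.00
Remaining $44,100 at 16% = $7,056.00
Fee: $28,860.00 + $55,390.00 + $29,900.00 + $7,056.00 = $121,206.00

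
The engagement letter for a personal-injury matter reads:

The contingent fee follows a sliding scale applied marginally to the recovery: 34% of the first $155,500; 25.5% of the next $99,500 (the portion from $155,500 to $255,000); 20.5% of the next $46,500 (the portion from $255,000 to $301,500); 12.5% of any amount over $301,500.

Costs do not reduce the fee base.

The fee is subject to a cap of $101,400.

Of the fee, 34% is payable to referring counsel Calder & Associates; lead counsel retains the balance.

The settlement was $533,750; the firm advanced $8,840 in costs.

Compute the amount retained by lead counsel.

$66,924.00

Fee base is the gross recovery, $533,750; costs are reimbursed separately.
First $155,500 at 34% = $52,870.00
Next $99,500 at 25.5% = $25,372.50
Next $46,500 at 20.5% = $9,532.50
Remaining $232,250 at 12.5% = $29,031.25
Fee: $52,870.00 + $25,372.50 + $9,532.50 + $29,031.25 = $116,806.25
$116,806.25 exceeds the $101,400 cap, so the fee is capped at $101,400.00.
Referral share: 34% of $101,400.00 = $34,476.00; lead counsel retains $101,400.00 − $34,476.00 = $66,924.00.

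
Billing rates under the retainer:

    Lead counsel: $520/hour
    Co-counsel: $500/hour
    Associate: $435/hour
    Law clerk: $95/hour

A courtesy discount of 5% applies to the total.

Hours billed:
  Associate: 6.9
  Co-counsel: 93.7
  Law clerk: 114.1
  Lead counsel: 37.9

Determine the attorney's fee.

$76,379.05

Lead counsel: 37.9 × $520 = $19,708.00
Co-counsel: 93.7 × $500 = $46,850.00
Associate: 6.9 × $435 = $3,001.50
Law clerk: 114.1 × $95 = $10,839.50
Subtotal: $80,399.00
Less 5% discount: −$4,019.95
Total: $80,399.00 − $4,019.95 = $76,379.05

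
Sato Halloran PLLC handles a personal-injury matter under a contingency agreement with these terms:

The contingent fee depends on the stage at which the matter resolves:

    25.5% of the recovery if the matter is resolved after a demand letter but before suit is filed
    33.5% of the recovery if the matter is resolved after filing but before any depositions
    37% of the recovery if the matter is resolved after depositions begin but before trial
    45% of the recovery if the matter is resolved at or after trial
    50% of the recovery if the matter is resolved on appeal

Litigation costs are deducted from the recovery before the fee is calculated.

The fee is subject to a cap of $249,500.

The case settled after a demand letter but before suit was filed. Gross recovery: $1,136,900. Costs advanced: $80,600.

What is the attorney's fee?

Fee base (net of costs): $1,136,900 − $80,600 = $1,056,300
The matter settled after a demand letter but before suit was filed, so the 25.5% rate applies.
$1,056,300 × 25.5% = $269,356.50
$269,356.50 exceeds the $249,500 cap, so the fee is capped at $249,500.00.

$249,500.00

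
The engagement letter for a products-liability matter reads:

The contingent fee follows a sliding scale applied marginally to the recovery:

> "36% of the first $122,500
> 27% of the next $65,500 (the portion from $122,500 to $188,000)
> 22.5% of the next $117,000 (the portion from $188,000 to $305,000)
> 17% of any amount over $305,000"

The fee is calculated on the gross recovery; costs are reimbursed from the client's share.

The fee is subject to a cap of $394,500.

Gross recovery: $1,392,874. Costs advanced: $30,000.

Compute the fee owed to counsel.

Fee base is the gross recovery, $1,392,874; costs are reimbursed separately.
First $122,500 at 36% = $44,100.00
Next $65,500 at 27% = $17,685.00
Next $117,000 at 22.5% = $26,325.00
Remaining $1,087,874 at 17% = $184,938.58
Fee: $44,100.00 + $17,685.00 + $26,325.00 + $184,938.58 = $273,048.58
$273,048.58 is under the $394,500 cap.

$273,048.58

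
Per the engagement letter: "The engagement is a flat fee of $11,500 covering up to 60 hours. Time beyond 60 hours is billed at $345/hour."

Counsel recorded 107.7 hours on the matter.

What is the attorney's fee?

$27,956.50

Flat fee: $11,500.00
Excess hours: 107.7 − 60 = 47.7
Overrun: 47.7 × $345 = $16,456.50
Total: $11,500.00 + $16,456.50 = $27,956.50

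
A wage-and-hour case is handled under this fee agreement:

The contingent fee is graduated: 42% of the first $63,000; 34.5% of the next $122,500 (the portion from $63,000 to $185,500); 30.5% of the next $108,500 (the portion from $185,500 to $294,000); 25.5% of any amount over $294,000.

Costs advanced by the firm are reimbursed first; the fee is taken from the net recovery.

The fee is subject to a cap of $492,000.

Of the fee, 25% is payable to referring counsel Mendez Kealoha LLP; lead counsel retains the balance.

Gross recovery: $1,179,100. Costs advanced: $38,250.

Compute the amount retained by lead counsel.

$238,321.31

Fee base (net of costs): $1,179,100 − $38,250 = $1,140,850
First $63,000 at 42% = $26,460.00
Next $122,500 at 34.5% = $42,262.50
Next $108,500 at 30.5% = $33,092.50
Remaining $846,850 at 25.5% = $215,946.75
Fee: $26,460.00 + $42,262.50 + $33,092.50 + $215,946.75 = $317,761.75
$317,761.75 is under the $492,000 cap.
Referral share: 25% of $317,761.75 = $79,440.44; lead counsel retains $317,761.75 − $79,440.44 = $238,321.31.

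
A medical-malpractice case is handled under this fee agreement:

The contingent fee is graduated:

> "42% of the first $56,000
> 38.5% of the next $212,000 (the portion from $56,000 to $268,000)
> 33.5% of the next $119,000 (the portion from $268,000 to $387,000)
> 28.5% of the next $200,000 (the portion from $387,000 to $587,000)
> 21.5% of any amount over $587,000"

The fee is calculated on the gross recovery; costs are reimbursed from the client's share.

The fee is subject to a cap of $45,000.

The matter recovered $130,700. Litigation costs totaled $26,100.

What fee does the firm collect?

$45,000.00

Fee base is the gross recovery, $130,700; costs are reimbursed separately.
First $56,000 at 42% = $23,520.00
Remaining $74,700 at 38.5% = $28,759.50
Fee: $23,520.00 + $28,759.50 = $52,279.50
$52,279.50 exceeds the $45,000 cap, so the fee is capped at $45,000.00.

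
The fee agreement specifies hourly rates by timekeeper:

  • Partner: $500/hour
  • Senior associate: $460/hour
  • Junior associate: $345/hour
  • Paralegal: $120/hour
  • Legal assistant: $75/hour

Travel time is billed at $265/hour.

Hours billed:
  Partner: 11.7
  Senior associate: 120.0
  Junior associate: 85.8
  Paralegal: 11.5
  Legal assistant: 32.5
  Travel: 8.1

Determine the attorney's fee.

Partner: 11.7 × $500 = $5,850.00
Senior associate: 120.0 × $460 = $55,200.00
Junior associate: 85.8 × $345 = $29,601.00
Paralegal: 11.5 × $120 = $1,380.00
Legal assistant: 32.5 × $75 = $2,437.50
Subtotal: $5,850.00 + $55,200.00 + $29,601.00 + $1,380.00 + $2,437.50 = $94,468.50
Travel: 8.1 × $265 = $2,146.50
Total: $94,468.50 + $2,146.50 = $96,615.00

$96,615.00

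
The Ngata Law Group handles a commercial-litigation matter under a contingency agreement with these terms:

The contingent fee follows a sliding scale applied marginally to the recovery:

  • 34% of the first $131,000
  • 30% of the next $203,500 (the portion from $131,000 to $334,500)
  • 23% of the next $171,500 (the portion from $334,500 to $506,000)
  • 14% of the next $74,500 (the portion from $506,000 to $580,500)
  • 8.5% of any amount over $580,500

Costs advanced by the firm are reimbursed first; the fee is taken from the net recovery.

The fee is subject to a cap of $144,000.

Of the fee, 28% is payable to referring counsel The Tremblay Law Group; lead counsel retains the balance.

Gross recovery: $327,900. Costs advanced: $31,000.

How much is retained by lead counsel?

Fee base (net of costs): $327,900 − $31,000 = $296,900
First $131,000 at 34% = $44,540.00
Remaining $165,900 at 30% = $49,770.00
Fee: $44,540.00 + $49,770.00 = $94,310.00
$94,310.00 is under the $144,000 cap.
Referral share: 28% of $94,310.00 = $26,406.80; lead counsel retains $94,310.00 − $26,406.80 = $67,903.20.

$67,903.20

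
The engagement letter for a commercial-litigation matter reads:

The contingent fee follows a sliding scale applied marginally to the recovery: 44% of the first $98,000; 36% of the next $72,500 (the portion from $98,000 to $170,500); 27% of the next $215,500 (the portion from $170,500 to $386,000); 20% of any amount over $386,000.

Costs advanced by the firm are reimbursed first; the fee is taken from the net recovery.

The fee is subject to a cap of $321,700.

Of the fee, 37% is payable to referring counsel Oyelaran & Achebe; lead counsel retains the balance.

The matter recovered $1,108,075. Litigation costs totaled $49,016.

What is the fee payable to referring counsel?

Fee base (net of costs): $1,108,075 − $49,016 = $1,059,059
First $98,000 at 44% = $43,120.00
Next $72,500 at 36% = $26,100.00
Next $215,500 at 27% = $58,185.00
Remaining $673,059 at 20% = $134,611.80
Fee: $43,120.00 + $26,100.00 + $58,185.00 + $134,611.80 = $262,016.80
$262,016.80 is under the $321,700 cap.
Referral share: 37% of $262,016.80 = $96,946.22; lead counsel retains $262,016.80 − $96,946.22 = $165,070.58.

$96,946.22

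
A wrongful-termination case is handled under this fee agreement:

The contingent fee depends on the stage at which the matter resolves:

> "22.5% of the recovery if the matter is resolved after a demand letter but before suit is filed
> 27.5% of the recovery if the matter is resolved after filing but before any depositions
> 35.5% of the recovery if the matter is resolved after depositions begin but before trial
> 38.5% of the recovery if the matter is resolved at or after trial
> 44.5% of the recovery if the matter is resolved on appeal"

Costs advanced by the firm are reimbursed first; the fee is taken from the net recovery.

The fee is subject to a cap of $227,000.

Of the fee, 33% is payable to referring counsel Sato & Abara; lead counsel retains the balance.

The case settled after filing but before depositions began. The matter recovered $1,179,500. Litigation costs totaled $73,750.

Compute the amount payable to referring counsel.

$74,910.00

Fee base (net of costs): $1,179,500 − $73,750 = $1,105,750
The matter settled after filing but before depositions began, so the 27.5% rate applies.
$1,105,750 × 27.5% = $304,081.25
$304,081.25 exceeds the $227,000 cap, so the fee is capped at $227,000.00.
Referral share: 33% of $227,000.00 = $74,910.00; lead counsel retains $227,000.00 − $74,910.00 = $152,090.00.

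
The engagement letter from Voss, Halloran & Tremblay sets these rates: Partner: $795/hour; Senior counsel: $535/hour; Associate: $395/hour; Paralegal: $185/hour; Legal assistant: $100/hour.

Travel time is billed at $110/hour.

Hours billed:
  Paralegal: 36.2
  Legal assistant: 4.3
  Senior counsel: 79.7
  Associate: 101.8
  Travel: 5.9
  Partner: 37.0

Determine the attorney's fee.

Partner: 37.0 × $795 = $29,415.00
Senior counsel: 79.7 × $535 = $42,639.50
Associate: 101.8 × $395 = $40,211.00
Paralegal: 36.2 × $185 = $6,697.00
Legal assistant: 4.3 × $100 = $430.00
Subtotal: $29,415.00 + $42,639.50 + $40,211.00 + $6,697.00 + $430.00 = $119,392.50
Travel: 5.9 × $110 = $649.00
Total: $119,392.50 + $649.00 = $120,041.50

$120,041.50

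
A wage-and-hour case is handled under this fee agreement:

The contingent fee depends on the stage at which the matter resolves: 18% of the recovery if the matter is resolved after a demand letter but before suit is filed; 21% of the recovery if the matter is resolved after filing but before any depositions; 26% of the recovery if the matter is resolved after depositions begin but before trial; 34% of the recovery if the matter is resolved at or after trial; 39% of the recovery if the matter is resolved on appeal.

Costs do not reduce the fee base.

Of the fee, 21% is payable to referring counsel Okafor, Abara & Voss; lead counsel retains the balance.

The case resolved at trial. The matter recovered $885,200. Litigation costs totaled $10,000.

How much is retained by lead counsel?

Fee base is the gross recovery, $885,200; costs are reimbursed separately.
The matter resolved at trial, so the 34% rate applies.
$885,200 × 34% = $300,968.00
Referral share: 21% of $300,968.00 = $63,203.28; lead counsel retains $300,968.00 − $63,203.28 = $237,764.72.

$237,764.72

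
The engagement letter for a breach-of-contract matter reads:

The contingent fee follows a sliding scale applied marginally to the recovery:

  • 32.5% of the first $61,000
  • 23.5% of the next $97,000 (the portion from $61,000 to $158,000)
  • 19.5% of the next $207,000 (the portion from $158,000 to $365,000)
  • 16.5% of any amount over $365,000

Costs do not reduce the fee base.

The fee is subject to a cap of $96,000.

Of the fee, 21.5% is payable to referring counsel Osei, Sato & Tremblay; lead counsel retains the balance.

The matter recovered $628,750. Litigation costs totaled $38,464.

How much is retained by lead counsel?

$75,360.00

Fee base is the gross recovery, $628,750; costs are reimbursed separately.
First $61,000 at 32.5% = $19,825.00
Next $97,000 at 23.5% = $22,795.00
Next $207,000 at 19.5% = $40,365.00
Remaining $263,750 at 16.5% = $43,518.75
Fee: $19,825.00 + $22,795.00 + $40,365.00 + $43,518.75 = $126,503.75
$126,503.75 exceeds the $96,000 cap, so the fee is capped at $96,000.00.
Referral share: 21.5% of $96,000.00 = $20,640.00; lead counsel retains $96,000.00 − $20,640.00 = $75,360.00.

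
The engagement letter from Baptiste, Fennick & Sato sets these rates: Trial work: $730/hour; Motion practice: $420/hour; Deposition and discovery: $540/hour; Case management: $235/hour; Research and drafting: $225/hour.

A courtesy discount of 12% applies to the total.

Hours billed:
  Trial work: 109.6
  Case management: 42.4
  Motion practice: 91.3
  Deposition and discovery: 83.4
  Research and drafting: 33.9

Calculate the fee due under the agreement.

$159,263.72

Trial work: 109.6 × $730 = $80,008.00
Motion practice: 91.3 × $420 = $38,346.00
Deposition and discovery: 83.4 × $540 = $45,036.00
Case management: 42.4 × $235 = $9,964.00
Research and drafting: 33.9 × $225 = $7,627.50
Subtotal: $180,981.50
Less 12% discount: −$21,717.78
Total: $180,981.50 − $21,717.78 = $159,263.72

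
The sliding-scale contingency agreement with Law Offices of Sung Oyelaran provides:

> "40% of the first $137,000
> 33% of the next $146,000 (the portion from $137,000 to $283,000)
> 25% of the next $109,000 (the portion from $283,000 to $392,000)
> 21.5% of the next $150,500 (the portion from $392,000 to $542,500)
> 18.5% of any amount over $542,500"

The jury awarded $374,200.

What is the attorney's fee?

First $137,000 at 40% = $54,800.00
Next $146,000 at 33% = $48,180.00
Remaining $91,200 at 25% = $22,800.00
Fee: $54,800.00 + $48,180.00 + $22,800.00 = $125,780.00

$125,780.00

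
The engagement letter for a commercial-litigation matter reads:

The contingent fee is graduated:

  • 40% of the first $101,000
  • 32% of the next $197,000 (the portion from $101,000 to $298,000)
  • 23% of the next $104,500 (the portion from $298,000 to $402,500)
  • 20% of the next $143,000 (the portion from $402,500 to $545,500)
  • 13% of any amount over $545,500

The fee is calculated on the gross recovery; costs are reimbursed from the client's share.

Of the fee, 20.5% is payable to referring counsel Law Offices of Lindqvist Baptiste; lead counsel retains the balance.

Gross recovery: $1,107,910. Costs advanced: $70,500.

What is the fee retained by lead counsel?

$182,204.70

Fee base is the gross recovery, $1,107,910; costs are reimbursed separately.
First $101,000 at 40% = $40,400.00
Next $197,000 at 32% = $63,040.00
Next $104,500 at 23% = $24,035.00
Next $143,000 at 20% = $28,600.00
Remaining $562,410 at 13% = $73,113.30
Fee: $40,400.00 + $63,040.00 + $24,035.00 + $28,600.00 + $73,113.30 = $229,188.30
Referral share: 20.5% of $229,188.30 = $46,983.60; lead counsel retains $229,188.30 − $46,983.60 = $182,204.70.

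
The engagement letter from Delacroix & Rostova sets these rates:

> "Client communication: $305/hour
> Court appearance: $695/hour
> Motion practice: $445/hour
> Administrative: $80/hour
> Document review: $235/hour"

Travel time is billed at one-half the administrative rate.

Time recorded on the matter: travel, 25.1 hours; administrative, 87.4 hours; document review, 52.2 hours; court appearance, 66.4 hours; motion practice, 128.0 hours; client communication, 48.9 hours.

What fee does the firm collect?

Client communication: 48.9 × $305 = $14,914.50
Court appearance: 66.4 × $695 = $46,148.00
Motion practice: 128.0 × $445 = $56,960.00
Administrative: 87.4 × $80 = $6,992.00
Document review: 52.2 × $235 = $12,267.00
Subtotal: $14,914.50 + $46,148.00 + $56,960.00 + $6,992.00 + $12,267.00 = $137,281.50
Travel: 25.1 × ($80 ÷ 2) = 25.1 × $40.00 = $1,004.00
Total: $137,281.50 + $1,004.00 = $138,285.50

$138,285.50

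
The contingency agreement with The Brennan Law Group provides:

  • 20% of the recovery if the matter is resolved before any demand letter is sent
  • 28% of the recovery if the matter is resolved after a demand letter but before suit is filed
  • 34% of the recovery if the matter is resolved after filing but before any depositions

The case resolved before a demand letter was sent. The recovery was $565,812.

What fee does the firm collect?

$113,162.40

The matter resolved before a demand letter was sent, so the 20% rate applies.
$565,812 × 20% = $113,162.40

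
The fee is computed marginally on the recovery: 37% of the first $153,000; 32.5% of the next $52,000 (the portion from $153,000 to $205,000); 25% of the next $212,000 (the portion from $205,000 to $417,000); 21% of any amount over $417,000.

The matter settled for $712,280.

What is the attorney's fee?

$188,518.80

First $153,000 at 37% = $56,610.00
Next $52,000 at 32.5% = $16,900.00
Next $212,000 at 25% = $53,000.00
Remaining $295,280 at 21% = $62,008.80
Fee: $56,610.00 + $16,900.00 + $53,000.00 + $62,008.80 = $188,518.80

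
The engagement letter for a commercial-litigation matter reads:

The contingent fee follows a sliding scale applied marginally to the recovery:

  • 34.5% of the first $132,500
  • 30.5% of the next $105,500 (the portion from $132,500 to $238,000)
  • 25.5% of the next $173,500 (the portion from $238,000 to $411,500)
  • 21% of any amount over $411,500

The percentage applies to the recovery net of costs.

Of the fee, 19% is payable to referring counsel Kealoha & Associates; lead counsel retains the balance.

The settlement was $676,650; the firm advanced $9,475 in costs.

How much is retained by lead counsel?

Fee base (net of costs): $676,650 − $9,475 = $667,175
First $132,500 at 34.5% = $45,712.50
Next $105,500 at 30.5% = $32,177.50
Next $173,500 at 25.5% = $44,242.50
Remaining $255,675 at 21% = $53,691.75
Fee: $45,712.50 + $32,177.50 + $44,242.50 + $53,691.75 = $175,824.25
Referral share: 19% of $175,824.25 = $33,406.61; lead counsel retains $175,824.25 − $33,406.61 = $142,417.64.

$142,417.64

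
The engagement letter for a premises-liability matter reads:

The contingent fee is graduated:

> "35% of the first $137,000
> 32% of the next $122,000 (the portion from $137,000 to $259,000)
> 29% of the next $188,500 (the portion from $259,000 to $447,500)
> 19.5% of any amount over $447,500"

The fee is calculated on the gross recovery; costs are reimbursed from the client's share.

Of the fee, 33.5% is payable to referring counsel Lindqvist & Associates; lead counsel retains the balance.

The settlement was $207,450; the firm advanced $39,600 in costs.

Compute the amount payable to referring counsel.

$23,615.49

Fee base is the gross recovery, $207,450; costs are reimbursed separately.
First $137,000 at 35% = $47,950.00
Remaining $70,450 at 32% = $22,544.00
Fee: $47,950.00 + $22,544.00 = $70,494.00
Referral share: 33.5% of $70,494.00 = $23,615.49; lead counsel retains $70,494.00 − $23,615.49 = $46,878.51.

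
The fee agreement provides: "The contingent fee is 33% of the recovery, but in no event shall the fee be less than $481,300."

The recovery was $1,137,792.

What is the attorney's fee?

$481,300.00

33% of $1,137,792 = $375,471.36
That is below the $481,300 minimum, so the minimum applies.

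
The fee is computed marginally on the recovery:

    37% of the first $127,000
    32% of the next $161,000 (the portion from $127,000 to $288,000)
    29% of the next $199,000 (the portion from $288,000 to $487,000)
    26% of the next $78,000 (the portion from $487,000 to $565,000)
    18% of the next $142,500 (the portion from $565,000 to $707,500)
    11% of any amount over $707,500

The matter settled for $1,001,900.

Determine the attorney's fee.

First $127,000 at 37% = $46,990.00
Next $161,000 at 32% = $51,520.00
Next $199,000 at 29% = $57,710.00
Next $78,000 at 26% = $20,280.00
Next $142,500 at 18% = $25,650.00
Remaining $294,400 at 11% = $32,384.00
Fee: $46,990.00 + $51,520.00 + $57,710.00 + $20,280.00 + $25,650.00 + $32,384.00 = $234,534.00

$234,534.00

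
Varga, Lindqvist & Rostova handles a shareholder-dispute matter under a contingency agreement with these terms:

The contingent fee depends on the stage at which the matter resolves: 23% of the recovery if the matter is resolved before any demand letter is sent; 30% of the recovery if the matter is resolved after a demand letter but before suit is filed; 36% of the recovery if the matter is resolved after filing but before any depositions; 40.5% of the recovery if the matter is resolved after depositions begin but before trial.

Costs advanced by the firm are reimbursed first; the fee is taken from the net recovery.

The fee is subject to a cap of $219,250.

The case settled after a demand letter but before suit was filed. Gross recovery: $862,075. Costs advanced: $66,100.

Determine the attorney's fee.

$219,250.00

Fee base (net of costs): $862,075 − $66,100 = $795,975
The matter settled after a demand letter but before suit was filed, so the 30% rate applies.
$795,975 × 30% = $238,792.50
$238,792.50 exceeds the $219,250 cap, so the fee is capped at $219,250.00.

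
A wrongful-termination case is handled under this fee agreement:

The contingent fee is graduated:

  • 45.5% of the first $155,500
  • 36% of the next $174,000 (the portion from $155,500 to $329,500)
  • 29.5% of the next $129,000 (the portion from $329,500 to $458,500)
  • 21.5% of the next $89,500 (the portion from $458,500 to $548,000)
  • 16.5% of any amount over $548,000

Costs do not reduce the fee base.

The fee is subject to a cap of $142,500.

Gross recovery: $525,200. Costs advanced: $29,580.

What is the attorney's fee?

$142,500.00

Fee base is the gross recovery, $525,200; costs are reimbursed separately.
First $155,500 at 45.5% = $70,752.50
Next $174,000 at 36% = $62,640.00
Next $129,000 at 29.5% = $38,055.00
Remaining $66,700 at 21.5% = $14,340.50
Fee: $70,752.50 + $62,640.00 + $38,055.00 + $14,340.50 = $185,788.00
$185,788.00 exceeds the $142,500 cap, so the fee is capped at $142,500.00.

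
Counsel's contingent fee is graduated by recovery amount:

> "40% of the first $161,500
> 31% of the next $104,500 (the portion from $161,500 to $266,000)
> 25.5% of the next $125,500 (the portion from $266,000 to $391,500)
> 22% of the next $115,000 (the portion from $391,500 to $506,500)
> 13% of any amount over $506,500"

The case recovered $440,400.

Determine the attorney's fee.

First $161,500 at 40% = $64,600.00
Next $104,500 at 31% = $32,395.00
Next $125,500 at 25.5% = $32,002.50
Remaining $48,900 at 22% = $10,758.00
Fee: $64,600.00 + $32,395.00 + $32,002.50 + $10,758.00 = $139,755.50

$139,755.50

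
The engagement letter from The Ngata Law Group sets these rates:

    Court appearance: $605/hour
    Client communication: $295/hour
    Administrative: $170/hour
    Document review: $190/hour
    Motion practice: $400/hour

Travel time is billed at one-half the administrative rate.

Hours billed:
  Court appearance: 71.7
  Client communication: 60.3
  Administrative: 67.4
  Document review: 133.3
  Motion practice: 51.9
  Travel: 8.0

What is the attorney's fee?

$119,392.00

Court appearance: 71.7 × $605 = $43,378.50
Client communication: 60.3 × $295 = $17,788.50
Administrative: 67.4 × $170 = $11,458.00
Document review: 133.3 × $190 = $25,327.00
Motion practice: 51.9 × $400 = $20,760.00
Subtotal: $43,378.50 + $17,788.50 + $11,458.00 + $25,327.00 + $20,760.00 = $118,712.00
Travel: 8.0 × ($170 ÷ 2) = 8.0 × $85.00 = $680.00
Total: $118,712.00 + $680.00 = $119,392.00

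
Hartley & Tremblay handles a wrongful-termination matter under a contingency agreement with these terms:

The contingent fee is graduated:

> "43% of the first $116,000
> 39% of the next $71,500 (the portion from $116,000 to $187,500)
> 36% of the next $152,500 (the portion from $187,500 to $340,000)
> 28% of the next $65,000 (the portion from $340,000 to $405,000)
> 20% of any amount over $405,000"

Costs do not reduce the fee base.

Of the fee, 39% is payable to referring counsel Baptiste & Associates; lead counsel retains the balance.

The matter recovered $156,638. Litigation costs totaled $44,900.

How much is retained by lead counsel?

$40,094.58

Fee base is the gross recovery, $156,638; costs are reimbursed separately.
First $116,000 at 43% = $49,880.00
Remaining $40,638 at 39% = $15,848.82
Fee: $49,880.00 + $15,848.82 = $65,728.82
Referral share: 39% of $65,728.82 = $25,634.24; lead counsel retains $65,728.82 − $25,634.24 = $40,094.58.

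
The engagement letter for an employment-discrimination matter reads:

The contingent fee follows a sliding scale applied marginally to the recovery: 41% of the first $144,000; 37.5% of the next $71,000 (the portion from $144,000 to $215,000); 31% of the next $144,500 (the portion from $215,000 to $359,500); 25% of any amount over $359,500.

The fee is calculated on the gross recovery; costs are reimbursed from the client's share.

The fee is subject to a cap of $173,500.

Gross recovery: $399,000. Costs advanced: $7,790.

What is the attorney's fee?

$140,335.00

Fee base is the gross recovery, $399,000; costs are reimbursed separately.
First $144,000 at 41% = $59,040.00
Next $71,000 at 37.5% = $26,625.00
Next $144,500 at 31% = $44,795.00
Remaining $39,500 at 25% = $9,875.00
Fee: $59,040.00 + $26,625.00 + $44,795.00 + $9,875.00 = $140,335.00
$140,335.00 is under the $173,500 cap.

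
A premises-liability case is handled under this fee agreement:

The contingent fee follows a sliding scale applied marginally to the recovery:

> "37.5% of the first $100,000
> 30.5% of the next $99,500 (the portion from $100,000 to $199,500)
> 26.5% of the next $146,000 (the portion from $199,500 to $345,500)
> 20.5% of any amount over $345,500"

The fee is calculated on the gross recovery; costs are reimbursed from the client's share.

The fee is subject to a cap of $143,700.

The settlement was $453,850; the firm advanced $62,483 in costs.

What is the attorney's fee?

Fee base is the gross recovery, $453,850; costs are reimbursed separately.
First $100,000 at 37.5% = $37,500.00
Next $99,500 at 30.5% = $30,347.50
Next $146,000 at 26.5% = $38,690.00
Remaining $108,350 at 20.5% = $22,211.75
Fee: $37,500.00 + $30,347.50 + $38,690.00 + $22,211.75 = $128,749.25
$128,749.25 is under the $143,700 cap.

$128,749.25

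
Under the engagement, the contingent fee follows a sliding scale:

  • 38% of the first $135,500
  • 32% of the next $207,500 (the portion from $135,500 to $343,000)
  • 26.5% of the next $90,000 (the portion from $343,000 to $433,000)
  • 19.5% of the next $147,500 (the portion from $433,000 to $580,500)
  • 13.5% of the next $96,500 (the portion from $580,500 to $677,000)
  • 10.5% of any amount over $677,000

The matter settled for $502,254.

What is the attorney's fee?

First $135,500 at 38% = $51,490.00
Next $207,500 at 32% = $66,400.00
Next $90,000 at 26.5% = $23,850.00
Remaining $69,254 at 19.5% = $13,504.53
Fee: $51,490.00 + $66,400.00 + $23,850.00 + $13,504.53 = $155,244.53

$155,244.53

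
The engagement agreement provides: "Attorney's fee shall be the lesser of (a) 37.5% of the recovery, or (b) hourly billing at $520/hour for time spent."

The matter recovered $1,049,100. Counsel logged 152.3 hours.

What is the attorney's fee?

(a) 37.5% of $1,049,100 = $393,412.50
(b) 152.3 × $520 = $79,196.00
The lesser is (b): $79,196.00.

$79,196.00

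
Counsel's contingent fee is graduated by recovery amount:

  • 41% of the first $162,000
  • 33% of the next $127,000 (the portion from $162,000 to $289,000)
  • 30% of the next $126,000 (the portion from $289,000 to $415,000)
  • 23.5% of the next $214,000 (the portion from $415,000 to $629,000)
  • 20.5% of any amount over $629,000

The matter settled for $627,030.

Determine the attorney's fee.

First $162,000 at 41% = $66,420.00
Next $127,000 at 33% = $41,910.00
Next $126,000 at 30% = $37,800.00
Remaining $212,030 at 23.5% = $49,827.05
Fee: $66,420.00 + $41,910.00 + $37,800.00 + $49,827.05 = $195,957.05

$195,957.05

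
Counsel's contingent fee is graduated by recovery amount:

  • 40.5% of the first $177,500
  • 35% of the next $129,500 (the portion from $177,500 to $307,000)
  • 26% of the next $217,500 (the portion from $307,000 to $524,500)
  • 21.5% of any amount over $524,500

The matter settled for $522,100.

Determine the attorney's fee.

$173,138.50

First $177,500 at 40.5% = $71,887.50
Next $129,500 at 35% = $45,325.00
Remaining $215,100 at 26% = $55,926.00
Fee: $71,887.50 + $45,325.00 + $55,926.00 = $173,138.50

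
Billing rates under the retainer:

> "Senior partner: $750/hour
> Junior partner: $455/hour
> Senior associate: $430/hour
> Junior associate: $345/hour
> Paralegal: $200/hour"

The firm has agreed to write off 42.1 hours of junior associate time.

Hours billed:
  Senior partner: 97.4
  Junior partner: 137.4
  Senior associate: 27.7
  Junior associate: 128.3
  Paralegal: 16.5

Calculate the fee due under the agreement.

Senior partner: 97.4 × $750 = $73,050.00
Junior partner: 137.4 × $455 = $62,517.00
Senior associate: 27.7 × $430 = $11,911.00
Junior associate: 128.3 × $345 = $44,263.50
Paralegal: 16.5 × $200 = $3,300.00
Subtotal: $195,041.50
Write-off: 42.1 × $345 = $14,524.50
Total: $195,041.50 − $14,524.50 = $180,517.00

$180,517.00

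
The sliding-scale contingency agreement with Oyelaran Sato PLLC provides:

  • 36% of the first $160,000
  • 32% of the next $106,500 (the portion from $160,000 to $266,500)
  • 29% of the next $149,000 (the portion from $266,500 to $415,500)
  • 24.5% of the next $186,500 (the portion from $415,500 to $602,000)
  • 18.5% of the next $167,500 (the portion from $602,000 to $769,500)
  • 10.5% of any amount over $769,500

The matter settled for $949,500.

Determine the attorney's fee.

$230,470.00

First $160,000 at 36% = $57,600.00
Next $106,500 at 32% = $34,080.00
Next $149,000 at 29% = $43,210.00
Next $186,500 at 24.5% = $45,692.50
Next $167,500 at 18.5% = $30,987.50
Remaining $180,000 at 10.5% = $18,900.00
Fee: $57,600.00 + $34,080.00 + $43,210.00 + $45,692.50 + $30,987.50 + $18,900.00 = $230,470.00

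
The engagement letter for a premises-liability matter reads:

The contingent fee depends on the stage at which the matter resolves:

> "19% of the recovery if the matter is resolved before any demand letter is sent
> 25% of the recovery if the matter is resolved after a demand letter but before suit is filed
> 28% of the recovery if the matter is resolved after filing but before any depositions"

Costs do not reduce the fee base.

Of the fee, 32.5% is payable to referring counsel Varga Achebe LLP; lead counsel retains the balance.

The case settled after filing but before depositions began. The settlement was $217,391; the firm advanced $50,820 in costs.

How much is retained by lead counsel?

$41,086.90

Fee base is the gross recovery, $217,391; costs are reimbursed separately.
The matter settled after filing but before depositions began, so the 28% rate applies.
$217,391 × 28% = $60,869.48
Referral share: 32.5% of $60,869.48 = $19,782.58; lead counsel retains $60,869.48 − $19,782.58 = $41,086.90.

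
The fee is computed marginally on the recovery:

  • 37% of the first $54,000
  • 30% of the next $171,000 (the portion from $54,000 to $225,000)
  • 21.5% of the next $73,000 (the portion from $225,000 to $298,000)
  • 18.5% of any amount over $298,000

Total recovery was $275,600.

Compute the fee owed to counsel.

First $54,000 at 37% = $19,980.00
Next $171,000 at 30% = $51,300.00
Remaining $50,600 at 21.5% = $10,879.00
Fee: $19,980.00 + $51,300.00 + $10,879.00 = $82,159.00

$82,159.00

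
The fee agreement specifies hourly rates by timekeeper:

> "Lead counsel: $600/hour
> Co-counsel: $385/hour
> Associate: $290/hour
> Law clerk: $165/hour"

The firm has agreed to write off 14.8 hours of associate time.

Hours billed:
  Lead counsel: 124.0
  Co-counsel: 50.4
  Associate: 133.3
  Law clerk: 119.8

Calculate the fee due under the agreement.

$147,936.00

Lead counsel: 124.0 × $600 = $74,400.00
Co-counsel: 50.4 × $385 = $19,404.00
Associate: 133.3 × $290 = $38,657.00
Law clerk: 119.8 × $165 = $19,767.00
Subtotal: $152,228.00
Write-off: 14.8 × $290 = $4,292.00
Total: $152,228.00 − $4,292.00 = $147,936.00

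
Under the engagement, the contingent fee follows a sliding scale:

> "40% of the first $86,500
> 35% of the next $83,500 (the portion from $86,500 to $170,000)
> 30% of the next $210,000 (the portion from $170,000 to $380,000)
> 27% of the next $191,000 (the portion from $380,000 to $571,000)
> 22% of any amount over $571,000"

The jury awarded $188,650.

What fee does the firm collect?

First $86,500 at 40% = $34,600.00
Next $83,500 at 35% = $29,225.00
Remaining $18,650 at 30% = $5,595.00
Fee: $34,600.00 + $29,225.00 + $5,595.00 = $69,420.00

$69,420.00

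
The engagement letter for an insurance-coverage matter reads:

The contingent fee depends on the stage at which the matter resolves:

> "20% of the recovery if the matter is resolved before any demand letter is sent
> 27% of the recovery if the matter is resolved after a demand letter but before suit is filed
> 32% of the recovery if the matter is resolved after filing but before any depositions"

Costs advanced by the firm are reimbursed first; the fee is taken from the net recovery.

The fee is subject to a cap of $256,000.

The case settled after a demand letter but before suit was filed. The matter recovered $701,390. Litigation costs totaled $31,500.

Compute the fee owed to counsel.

Fee base (net of costs): $701,390 − $31,500 = $669,890
The matter settled after a demand letter but before suit was filed, so the 27% rate applies.
$669,890 × 27% = $180,870.30
$180,870.30 is under the $256,000 cap.

$180,870.30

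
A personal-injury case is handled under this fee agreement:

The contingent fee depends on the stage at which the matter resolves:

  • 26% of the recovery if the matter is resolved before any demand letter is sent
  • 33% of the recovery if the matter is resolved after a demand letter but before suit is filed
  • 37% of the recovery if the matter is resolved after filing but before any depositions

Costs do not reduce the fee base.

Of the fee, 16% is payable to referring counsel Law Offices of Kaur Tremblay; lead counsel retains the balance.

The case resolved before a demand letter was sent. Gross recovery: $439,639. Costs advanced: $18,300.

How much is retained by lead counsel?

$96,017.16

Fee base is the gross recovery, $439,639; costs are reimbursed separately.
The matter resolved before a demand letter was sent, so the 26% rate applies.
$439,639 × 26% = $114,306.14
Referral share: 16% of $114,306.14 = $18,288.98; lead counsel retains $114,306.14 − $18,288.98 = $96,017.16.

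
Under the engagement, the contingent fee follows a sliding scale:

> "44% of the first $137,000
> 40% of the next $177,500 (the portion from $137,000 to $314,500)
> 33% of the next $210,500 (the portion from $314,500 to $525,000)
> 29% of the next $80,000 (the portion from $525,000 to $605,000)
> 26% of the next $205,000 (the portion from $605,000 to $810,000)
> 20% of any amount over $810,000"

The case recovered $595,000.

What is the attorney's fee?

$221,045.00

First $137,000 at 44% = $60,280.00
Next $177,500 at 40% = $71,000.00
Next $210,500 at 33% = $69,465.00
Remaining $70,000 at 29% = $20,300.00
Fee: $60,280.00 + $71,000.00 + $69,465.00 + $20,300.00 = $221,045.00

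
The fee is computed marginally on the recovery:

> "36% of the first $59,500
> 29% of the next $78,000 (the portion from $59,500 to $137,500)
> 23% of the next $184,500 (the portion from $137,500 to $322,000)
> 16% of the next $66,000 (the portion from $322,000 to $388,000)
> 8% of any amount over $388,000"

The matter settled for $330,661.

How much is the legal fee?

$87,860.76

First $59,500 at 36% = $21,420.00
Next $78,000 at 29% = $22,620.00
Next $184,500 at 23% = $42,435.00
Remaining $8,661 at 16% = $1,385.76
Fee: $21,420.00 + $22,620.00 + $42,435.00 + $1,385.76 = $87,860.76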